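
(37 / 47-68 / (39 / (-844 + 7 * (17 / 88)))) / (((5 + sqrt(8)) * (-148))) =-296399965 / 101460216 + 59279993 * sqrt(2) / 50730108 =-1.27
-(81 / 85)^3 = -531441 / 614125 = -0.87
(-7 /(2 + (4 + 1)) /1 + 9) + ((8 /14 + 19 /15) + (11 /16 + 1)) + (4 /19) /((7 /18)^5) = 35.19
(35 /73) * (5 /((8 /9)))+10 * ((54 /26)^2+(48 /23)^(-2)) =684020405 /14212224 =48.13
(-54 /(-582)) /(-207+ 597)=0.00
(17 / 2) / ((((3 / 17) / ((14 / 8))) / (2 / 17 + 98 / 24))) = 101983 / 288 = 354.11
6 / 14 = 3 / 7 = 0.43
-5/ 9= -0.56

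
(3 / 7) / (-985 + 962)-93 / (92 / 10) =-3261 / 322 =-10.13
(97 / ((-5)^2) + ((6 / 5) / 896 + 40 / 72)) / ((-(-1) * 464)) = 447239 / 46771200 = 0.01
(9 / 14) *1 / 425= 9 / 5950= 0.00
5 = 5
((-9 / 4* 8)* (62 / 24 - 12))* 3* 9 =9153 / 2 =4576.50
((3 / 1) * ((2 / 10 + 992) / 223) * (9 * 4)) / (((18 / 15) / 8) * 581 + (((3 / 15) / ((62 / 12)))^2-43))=10297845360 / 946179857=10.88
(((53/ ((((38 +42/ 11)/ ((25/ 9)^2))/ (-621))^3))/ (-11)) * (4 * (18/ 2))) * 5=62626953125/ 48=1304728190.10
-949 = -949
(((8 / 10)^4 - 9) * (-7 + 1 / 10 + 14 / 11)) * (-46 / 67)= -76438453 / 2303125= -33.19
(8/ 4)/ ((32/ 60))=15/ 4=3.75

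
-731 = -731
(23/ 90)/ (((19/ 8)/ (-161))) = -14812/ 855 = -17.32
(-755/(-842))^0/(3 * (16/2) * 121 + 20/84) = 21/60989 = 0.00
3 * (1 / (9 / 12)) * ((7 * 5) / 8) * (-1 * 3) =-105 / 2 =-52.50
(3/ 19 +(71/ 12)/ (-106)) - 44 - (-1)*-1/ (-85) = -90154457/ 2054280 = -43.89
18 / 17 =1.06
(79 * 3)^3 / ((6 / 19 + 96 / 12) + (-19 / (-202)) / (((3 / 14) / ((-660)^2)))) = 25545829707 / 366936358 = 69.62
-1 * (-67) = 67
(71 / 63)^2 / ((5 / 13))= 65533 / 19845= 3.30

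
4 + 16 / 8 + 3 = 9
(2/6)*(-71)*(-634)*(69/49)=1035322/49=21129.02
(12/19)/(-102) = -2/323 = -0.01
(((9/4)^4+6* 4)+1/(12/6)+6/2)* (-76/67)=-3857/64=-60.27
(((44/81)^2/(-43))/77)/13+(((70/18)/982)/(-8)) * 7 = -700264021/201688604208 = -0.00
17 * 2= 34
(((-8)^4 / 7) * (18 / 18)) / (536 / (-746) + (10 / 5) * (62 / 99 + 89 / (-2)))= -151252992 / 22867481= -6.61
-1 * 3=-3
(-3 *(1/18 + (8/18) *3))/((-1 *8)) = 0.52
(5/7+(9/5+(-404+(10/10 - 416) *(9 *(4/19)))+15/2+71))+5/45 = -13277009/11970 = -1109.19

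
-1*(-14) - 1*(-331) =345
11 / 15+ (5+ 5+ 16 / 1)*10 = 3911 / 15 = 260.73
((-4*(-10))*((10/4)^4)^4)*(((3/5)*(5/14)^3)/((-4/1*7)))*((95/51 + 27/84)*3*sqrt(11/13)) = -178470611572265625*sqrt(143)/3894775119872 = -547964.40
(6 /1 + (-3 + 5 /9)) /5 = 32 /45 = 0.71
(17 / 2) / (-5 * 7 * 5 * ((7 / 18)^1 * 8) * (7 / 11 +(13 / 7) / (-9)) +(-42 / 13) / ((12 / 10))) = -196911 / 5485970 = -0.04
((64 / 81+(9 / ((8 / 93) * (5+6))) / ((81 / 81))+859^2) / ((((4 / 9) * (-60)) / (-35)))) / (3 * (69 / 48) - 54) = -36817824379 / 1888920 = -19491.47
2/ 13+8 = 106/ 13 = 8.15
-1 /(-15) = 1 /15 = 0.07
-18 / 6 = -3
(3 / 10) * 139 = 41.70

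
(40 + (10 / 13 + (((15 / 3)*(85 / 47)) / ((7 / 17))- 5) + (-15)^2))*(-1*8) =-9673880 / 4277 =-2261.84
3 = 3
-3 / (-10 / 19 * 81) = 19 / 270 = 0.07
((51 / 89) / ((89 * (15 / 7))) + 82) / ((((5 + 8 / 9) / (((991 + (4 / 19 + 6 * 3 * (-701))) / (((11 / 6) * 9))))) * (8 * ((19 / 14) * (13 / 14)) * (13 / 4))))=-32450931431436 / 108360032495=-299.47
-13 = -13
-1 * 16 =-16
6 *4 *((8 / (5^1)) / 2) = 96 / 5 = 19.20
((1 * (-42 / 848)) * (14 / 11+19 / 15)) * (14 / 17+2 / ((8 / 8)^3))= -17598 / 49555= -0.36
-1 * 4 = -4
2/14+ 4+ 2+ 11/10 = 507/70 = 7.24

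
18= 18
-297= -297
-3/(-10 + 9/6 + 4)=2/3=0.67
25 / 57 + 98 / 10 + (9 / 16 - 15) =-19147 / 4560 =-4.20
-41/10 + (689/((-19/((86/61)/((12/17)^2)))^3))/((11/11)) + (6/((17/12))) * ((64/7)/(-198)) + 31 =92910011923230118541/3803272542528560640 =24.43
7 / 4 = 1.75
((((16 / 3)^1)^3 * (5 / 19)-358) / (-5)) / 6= 81587 / 7695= 10.60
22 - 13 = 9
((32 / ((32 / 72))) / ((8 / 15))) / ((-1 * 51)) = -45 / 17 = -2.65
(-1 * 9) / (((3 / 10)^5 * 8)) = -12500 / 27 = -462.96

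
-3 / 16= -0.19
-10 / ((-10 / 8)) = 8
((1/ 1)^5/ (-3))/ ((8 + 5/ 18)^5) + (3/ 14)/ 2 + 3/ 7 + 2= 2.54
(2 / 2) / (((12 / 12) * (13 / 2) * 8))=1 / 52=0.02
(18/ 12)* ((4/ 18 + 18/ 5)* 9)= 258/ 5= 51.60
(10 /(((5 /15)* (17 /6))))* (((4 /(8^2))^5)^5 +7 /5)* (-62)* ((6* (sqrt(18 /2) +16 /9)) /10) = -35485343252188825636097212828110363 /13468787627424937390902471557120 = -2634.64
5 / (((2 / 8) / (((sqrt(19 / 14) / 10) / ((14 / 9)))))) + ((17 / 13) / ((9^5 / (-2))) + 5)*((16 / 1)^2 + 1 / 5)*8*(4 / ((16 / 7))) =9*sqrt(266) / 98 + 22944466678 / 1279395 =17935.34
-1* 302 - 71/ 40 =-12151/ 40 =-303.78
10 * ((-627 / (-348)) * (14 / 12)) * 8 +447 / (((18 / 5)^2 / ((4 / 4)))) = 634705 / 3132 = 202.65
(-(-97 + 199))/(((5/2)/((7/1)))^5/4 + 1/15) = -3291482880/2198171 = -1497.37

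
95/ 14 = 6.79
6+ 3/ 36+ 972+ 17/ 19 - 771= 47419/ 228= 207.98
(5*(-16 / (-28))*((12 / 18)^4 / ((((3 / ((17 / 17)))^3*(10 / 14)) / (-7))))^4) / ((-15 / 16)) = -3454189699072 / 42893985853051875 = -0.00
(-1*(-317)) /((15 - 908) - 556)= -0.22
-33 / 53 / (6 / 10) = -55 / 53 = -1.04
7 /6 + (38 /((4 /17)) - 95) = 203 /3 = 67.67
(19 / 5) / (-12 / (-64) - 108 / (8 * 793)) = 22.29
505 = 505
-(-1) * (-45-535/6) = -805/6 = -134.17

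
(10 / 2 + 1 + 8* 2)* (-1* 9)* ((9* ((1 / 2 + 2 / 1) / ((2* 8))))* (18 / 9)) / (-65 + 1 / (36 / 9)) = 8.60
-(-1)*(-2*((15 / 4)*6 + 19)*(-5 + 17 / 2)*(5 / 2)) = -726.25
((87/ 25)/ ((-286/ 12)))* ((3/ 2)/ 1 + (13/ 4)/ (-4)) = -261/ 2600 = -0.10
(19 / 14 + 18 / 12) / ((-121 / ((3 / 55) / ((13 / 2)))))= -24 / 121121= -0.00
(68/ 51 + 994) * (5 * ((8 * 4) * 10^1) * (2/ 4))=796266.67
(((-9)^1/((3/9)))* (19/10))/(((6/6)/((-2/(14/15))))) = 1539/14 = 109.93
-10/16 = -5/8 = -0.62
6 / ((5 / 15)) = 18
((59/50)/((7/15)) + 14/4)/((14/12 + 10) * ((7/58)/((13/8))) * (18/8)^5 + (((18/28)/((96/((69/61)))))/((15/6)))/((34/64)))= 42235002368/335090969433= 0.13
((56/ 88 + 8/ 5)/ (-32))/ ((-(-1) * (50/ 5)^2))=-123/ 176000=-0.00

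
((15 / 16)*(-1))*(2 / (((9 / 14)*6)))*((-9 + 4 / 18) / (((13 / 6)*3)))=2765 / 4212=0.66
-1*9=-9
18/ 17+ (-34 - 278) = -5286/ 17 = -310.94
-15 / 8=-1.88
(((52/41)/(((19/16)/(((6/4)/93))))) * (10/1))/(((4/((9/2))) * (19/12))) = 56160/458831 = 0.12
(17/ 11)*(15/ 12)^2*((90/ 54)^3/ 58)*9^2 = 159375/ 10208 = 15.61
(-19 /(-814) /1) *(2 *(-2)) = -38 /407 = -0.09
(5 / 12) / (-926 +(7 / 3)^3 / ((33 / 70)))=-1485 / 3204224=-0.00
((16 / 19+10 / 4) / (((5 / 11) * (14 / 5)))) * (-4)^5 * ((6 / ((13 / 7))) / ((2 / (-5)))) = 5364480 / 247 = 21718.54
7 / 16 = 0.44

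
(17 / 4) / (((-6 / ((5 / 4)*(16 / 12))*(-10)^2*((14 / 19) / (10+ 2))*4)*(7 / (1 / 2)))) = -323 / 94080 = -0.00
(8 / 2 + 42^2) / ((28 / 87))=38454 / 7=5493.43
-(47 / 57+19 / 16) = -1835 / 912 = -2.01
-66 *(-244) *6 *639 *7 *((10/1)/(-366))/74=-5904360/37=-159577.30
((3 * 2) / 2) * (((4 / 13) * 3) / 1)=2.77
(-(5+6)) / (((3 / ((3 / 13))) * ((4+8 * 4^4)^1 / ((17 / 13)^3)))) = -54043 / 58607172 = -0.00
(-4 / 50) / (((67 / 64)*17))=-128 / 28475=-0.00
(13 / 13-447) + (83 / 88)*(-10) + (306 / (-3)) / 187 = -20063 / 44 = -455.98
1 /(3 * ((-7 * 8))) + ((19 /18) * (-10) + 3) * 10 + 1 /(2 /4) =-37075 /504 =-73.56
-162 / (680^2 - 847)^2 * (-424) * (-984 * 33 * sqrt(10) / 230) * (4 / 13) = -495652608 * sqrt(10) / 35386844650495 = -0.00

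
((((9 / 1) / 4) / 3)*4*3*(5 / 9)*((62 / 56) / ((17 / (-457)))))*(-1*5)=354175 / 476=744.07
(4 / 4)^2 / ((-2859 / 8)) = -8 / 2859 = -0.00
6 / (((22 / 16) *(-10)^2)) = 0.04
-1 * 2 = -2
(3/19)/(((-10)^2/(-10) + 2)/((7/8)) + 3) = -21/817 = -0.03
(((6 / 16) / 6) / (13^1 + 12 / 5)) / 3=5 / 3696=0.00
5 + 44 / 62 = 177 / 31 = 5.71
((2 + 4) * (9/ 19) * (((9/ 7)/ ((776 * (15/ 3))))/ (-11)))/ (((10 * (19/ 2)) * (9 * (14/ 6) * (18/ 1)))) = -9/ 3774832600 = -0.00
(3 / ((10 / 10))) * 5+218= 233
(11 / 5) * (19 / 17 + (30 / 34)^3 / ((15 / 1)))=62876 / 24565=2.56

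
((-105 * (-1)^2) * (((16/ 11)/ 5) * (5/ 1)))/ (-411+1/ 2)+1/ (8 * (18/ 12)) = 49351/ 108372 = 0.46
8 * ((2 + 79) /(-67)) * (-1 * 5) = 3240 /67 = 48.36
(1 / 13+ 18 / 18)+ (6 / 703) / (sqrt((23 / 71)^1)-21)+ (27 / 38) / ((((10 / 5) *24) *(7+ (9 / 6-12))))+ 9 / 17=109001954933 / 68053965616-3 *sqrt(1633) / 10997732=1.60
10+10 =20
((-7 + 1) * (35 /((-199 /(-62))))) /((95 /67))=-46.14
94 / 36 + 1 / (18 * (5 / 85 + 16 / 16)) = 863 / 324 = 2.66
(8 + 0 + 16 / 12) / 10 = 14 / 15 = 0.93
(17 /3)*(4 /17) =4 /3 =1.33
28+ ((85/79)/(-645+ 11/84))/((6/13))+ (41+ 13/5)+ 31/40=2477620469/34234808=72.37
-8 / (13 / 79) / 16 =-79 / 26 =-3.04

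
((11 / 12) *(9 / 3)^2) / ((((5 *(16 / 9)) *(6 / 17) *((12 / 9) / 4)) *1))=5049 / 640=7.89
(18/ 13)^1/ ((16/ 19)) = 171/ 104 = 1.64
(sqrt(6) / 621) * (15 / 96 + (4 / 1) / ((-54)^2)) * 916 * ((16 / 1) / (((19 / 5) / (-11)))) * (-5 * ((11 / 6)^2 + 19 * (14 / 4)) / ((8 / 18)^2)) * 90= 2911855368125 * sqrt(6) / 1699056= 4197954.54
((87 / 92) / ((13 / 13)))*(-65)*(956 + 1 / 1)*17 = -92001195 / 92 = -1000012.99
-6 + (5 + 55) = 54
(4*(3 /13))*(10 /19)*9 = 1080 /247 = 4.37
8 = 8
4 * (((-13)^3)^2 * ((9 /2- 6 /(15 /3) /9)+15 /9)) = 1747304858 /15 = 116486990.53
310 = 310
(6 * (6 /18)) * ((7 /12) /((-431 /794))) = -2779 /1293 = -2.15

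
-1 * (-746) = 746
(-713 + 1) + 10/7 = -4974/7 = -710.57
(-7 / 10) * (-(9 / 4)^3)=5103 / 640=7.97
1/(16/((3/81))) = 1/432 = 0.00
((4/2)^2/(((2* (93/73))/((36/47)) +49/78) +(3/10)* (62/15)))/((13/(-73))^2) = 9725425/400543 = 24.28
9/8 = 1.12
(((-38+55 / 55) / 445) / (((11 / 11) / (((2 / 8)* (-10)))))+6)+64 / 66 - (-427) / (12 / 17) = 2396961 / 3916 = 612.09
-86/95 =-0.91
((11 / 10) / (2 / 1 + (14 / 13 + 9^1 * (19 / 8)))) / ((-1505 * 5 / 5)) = -0.00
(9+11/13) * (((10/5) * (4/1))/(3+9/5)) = 640/39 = 16.41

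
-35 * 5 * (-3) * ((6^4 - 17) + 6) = 674625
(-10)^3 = -1000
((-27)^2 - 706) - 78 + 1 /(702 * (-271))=-10463311 /190242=-55.00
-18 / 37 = -0.49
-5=-5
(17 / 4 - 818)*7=-22785 / 4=-5696.25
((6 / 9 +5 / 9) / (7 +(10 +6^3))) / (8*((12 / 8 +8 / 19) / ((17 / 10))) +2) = 3553 / 7477902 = 0.00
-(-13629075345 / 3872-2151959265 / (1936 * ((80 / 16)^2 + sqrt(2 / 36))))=155250231894405 / 43556128-6455877795 * sqrt(2) / 21778064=3563952.51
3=3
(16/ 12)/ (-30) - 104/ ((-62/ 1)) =2278/ 1395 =1.63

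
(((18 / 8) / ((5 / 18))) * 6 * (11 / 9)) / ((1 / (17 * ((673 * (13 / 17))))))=2598453 / 5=519690.60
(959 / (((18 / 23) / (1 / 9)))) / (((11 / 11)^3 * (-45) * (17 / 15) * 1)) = -22057 / 8262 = -2.67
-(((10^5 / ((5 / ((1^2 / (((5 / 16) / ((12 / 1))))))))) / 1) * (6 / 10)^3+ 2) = -165890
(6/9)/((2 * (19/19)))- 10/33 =0.03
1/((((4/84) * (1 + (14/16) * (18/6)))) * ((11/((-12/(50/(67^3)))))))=-303169104/7975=-38014.93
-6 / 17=-0.35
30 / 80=3 / 8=0.38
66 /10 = 33 /5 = 6.60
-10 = -10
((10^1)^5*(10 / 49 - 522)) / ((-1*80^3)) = 19975 / 196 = 101.91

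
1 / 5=0.20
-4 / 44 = -1 / 11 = -0.09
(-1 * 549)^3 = -165469149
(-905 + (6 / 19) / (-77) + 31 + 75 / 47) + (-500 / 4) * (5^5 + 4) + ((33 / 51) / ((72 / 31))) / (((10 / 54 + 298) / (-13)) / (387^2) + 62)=-11947690020023029199821 / 30479002927780792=-391997.40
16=16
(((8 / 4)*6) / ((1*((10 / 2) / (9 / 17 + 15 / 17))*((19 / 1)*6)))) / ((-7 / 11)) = -528 / 11305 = -0.05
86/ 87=0.99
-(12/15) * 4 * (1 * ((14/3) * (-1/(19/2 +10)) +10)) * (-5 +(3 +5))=-18272/195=-93.70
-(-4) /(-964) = -1 /241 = -0.00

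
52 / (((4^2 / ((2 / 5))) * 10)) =13 / 100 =0.13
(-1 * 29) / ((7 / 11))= -319 / 7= -45.57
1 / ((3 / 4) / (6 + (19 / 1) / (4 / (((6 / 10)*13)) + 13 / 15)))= 7092 / 269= 26.36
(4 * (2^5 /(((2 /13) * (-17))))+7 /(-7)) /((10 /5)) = -849 /34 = -24.97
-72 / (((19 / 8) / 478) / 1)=-275328 / 19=-14490.95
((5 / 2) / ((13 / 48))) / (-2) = -60 / 13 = -4.62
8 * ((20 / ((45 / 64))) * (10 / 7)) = 20480 / 63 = 325.08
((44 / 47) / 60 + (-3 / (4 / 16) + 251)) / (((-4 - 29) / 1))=-168506 / 23265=-7.24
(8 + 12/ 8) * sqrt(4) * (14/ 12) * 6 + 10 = 143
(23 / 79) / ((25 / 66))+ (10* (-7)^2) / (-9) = -954088 / 17775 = -53.68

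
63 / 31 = 2.03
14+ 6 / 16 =115 / 8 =14.38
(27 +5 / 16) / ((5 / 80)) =437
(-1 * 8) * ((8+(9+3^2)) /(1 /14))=-2912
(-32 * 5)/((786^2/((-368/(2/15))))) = 36800/51483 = 0.71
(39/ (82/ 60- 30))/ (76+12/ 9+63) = -3510/ 361639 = -0.01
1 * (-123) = -123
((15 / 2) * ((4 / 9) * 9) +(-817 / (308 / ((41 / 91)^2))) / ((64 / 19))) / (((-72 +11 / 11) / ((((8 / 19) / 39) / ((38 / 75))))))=-121773949925 / 13597603923904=-0.01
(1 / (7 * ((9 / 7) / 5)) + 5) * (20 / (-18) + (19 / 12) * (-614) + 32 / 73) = -31957775 / 5913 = -5404.66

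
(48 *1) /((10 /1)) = 24 /5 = 4.80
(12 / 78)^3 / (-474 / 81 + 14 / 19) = -0.00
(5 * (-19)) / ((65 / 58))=-1102 / 13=-84.77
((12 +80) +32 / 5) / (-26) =-246 / 65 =-3.78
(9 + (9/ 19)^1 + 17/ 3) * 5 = 4315/ 57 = 75.70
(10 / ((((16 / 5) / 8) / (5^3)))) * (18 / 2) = 28125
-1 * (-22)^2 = -484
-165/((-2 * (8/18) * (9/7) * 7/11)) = 1815/8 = 226.88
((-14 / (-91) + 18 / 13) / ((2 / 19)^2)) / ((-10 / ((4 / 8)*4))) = -361 / 13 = -27.77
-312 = -312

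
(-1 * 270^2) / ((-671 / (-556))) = -40532400 / 671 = -60405.96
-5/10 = -1/2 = -0.50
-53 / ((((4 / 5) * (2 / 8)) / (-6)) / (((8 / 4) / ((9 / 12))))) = 4240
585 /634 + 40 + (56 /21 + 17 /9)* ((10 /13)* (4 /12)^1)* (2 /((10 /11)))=9678563 /222534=43.49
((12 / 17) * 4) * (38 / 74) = 912 / 629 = 1.45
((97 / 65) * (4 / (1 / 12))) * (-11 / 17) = -51216 / 1105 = -46.35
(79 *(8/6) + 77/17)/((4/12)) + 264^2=1190435/17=70025.59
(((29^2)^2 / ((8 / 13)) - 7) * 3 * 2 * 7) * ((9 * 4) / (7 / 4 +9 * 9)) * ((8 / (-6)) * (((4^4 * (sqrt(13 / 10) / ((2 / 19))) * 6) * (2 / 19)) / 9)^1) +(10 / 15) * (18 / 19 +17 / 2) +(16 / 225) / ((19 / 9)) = 9023 / 1425 - 790882455552 * sqrt(130) / 1655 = -5448608694.35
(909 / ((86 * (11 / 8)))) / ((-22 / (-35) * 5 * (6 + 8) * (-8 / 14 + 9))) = 6363 / 306977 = 0.02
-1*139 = -139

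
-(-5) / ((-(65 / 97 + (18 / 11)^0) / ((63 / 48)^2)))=-23765 / 4608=-5.16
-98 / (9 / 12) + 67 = -191 / 3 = -63.67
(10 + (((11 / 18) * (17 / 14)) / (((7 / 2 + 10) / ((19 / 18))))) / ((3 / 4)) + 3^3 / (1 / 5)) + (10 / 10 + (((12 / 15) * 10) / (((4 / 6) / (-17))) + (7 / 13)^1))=-34261280 / 597051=-57.38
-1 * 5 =-5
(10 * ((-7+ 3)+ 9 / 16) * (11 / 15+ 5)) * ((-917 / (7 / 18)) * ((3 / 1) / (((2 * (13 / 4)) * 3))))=929445 / 13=71495.77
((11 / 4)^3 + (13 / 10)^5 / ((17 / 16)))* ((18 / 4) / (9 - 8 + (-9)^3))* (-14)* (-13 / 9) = -82590751 / 27200000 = -3.04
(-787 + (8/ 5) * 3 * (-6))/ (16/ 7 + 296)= -28553/ 10440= -2.73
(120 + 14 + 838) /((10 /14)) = 6804 /5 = 1360.80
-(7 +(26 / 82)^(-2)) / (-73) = 2864 / 12337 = 0.23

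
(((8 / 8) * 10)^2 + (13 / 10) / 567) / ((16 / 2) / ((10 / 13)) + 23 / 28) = 1134026 / 127251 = 8.91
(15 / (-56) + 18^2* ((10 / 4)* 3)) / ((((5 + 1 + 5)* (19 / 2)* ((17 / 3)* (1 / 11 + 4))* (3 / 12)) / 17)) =9071 / 133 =68.20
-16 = -16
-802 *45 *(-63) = 2273670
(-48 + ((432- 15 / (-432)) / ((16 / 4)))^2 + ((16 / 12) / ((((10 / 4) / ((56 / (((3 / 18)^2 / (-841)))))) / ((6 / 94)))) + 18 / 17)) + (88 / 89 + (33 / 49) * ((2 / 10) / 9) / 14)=-1865199936131328611 / 40461863178240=-46097.73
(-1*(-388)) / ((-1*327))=-388 / 327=-1.19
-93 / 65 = -1.43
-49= -49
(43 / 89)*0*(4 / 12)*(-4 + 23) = 0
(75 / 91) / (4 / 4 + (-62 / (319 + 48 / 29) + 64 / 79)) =3673105 / 7205471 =0.51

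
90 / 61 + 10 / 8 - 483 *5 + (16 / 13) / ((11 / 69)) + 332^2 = 3762036099 / 34892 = 107819.45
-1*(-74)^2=-5476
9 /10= 0.90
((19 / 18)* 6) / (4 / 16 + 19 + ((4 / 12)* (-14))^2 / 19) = 0.31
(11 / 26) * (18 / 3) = 33 / 13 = 2.54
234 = 234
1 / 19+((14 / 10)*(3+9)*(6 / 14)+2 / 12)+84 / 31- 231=-3902791 / 17670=-220.87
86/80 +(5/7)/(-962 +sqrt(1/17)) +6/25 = 28947265027/22025565800 -5 * sqrt(17)/110127829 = 1.31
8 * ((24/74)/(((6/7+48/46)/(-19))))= -48944/1887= -25.94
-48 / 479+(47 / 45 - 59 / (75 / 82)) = -6850441 / 107775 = -63.56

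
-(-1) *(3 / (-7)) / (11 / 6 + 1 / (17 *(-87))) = -2958 / 12649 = -0.23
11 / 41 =0.27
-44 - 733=-777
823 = 823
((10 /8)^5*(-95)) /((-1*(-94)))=-3.08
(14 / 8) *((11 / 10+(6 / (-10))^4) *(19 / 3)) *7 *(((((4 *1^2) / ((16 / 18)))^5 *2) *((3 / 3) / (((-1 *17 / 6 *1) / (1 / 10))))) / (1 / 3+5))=-253487968209 / 108800000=-2329.85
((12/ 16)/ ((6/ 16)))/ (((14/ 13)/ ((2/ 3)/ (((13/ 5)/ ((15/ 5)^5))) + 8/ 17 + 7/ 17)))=1995/ 17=117.35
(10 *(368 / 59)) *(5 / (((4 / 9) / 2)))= 82800 / 59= 1403.39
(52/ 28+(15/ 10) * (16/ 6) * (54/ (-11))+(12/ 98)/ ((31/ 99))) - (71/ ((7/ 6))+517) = -9945954/ 16709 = -595.25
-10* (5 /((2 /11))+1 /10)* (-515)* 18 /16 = 319815 /2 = 159907.50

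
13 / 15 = 0.87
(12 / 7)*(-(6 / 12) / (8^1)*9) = -0.96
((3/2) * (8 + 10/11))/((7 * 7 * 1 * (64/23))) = 69/704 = 0.10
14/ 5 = 2.80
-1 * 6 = -6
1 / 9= 0.11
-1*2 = -2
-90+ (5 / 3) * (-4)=-290 / 3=-96.67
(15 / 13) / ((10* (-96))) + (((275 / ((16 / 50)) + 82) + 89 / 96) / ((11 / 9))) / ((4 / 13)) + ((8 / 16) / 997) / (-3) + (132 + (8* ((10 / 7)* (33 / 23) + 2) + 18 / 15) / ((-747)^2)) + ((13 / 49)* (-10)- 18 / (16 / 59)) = 147393765386477967151 / 57382080373537920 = 2568.64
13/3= 4.33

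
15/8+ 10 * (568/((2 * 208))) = 1615/104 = 15.53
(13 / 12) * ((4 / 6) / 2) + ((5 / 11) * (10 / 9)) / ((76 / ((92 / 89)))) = 246413 / 669636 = 0.37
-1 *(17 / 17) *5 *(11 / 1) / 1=-55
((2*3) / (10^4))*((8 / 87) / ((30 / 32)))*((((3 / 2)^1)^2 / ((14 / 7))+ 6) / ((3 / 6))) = 76 / 90625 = 0.00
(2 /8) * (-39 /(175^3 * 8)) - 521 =-89351500039 /171500000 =-521.00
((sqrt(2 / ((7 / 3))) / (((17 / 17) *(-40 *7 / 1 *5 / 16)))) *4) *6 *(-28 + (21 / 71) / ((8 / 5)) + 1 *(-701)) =2483802 *sqrt(42) / 86975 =185.07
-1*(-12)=12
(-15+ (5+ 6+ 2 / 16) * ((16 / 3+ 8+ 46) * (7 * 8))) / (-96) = -110849 / 288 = -384.89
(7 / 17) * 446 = 3122 / 17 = 183.65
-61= -61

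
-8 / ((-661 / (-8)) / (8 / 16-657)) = 42016 / 661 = 63.56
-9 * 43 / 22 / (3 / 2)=-129 / 11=-11.73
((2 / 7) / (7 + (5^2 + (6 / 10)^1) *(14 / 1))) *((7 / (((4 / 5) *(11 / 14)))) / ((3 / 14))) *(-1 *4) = -1400 / 8613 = -0.16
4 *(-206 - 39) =-980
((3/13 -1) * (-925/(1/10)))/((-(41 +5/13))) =-46250/269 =-171.93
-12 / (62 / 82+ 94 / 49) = -8036 / 1791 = -4.49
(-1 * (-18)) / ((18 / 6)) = 6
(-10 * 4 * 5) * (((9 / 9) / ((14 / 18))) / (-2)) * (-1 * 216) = -194400 / 7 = -27771.43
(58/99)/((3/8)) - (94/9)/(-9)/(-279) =387334/248589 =1.56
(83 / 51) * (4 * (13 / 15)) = 5.64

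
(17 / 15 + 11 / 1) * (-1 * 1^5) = -182 / 15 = -12.13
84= 84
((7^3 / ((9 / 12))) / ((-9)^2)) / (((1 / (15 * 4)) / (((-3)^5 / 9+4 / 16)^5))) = -24053762181505 / 5184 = -4640000420.82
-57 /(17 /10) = -570 /17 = -33.53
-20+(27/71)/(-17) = -20.02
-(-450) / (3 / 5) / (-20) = -75 / 2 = -37.50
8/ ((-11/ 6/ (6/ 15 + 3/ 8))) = -186/ 55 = -3.38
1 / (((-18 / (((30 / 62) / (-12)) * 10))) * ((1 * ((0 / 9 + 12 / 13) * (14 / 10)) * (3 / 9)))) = 1625 / 31248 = 0.05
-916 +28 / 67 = -61344 / 67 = -915.58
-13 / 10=-1.30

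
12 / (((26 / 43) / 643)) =165894 / 13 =12761.08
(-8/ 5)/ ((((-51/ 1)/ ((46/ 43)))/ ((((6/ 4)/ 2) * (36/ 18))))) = 184/ 3655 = 0.05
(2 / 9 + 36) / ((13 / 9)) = 326 / 13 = 25.08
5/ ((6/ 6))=5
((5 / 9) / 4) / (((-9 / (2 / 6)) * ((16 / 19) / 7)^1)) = -665 / 15552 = -0.04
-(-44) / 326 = 22 / 163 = 0.13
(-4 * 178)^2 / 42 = 253472 / 21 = 12070.10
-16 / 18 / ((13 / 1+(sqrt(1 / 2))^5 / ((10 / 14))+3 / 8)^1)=-171200 / 2575143+2240 * sqrt(2) / 2575143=-0.07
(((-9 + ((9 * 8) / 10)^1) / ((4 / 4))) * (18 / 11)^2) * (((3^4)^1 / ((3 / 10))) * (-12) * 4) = 7558272 / 121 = 62465.06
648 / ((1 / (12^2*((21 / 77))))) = 279936 / 11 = 25448.73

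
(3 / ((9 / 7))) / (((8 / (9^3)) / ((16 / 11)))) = 3402 / 11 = 309.27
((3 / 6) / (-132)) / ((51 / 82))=-41 / 6732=-0.01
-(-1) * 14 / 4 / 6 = 7 / 12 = 0.58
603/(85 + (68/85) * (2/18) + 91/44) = 1193940/172571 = 6.92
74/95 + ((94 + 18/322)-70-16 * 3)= -354311/15295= -23.17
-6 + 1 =-5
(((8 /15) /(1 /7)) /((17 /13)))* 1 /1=728 /255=2.85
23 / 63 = 0.37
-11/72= -0.15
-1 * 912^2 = -831744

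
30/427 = 0.07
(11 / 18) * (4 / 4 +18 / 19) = 407 / 342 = 1.19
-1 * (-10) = 10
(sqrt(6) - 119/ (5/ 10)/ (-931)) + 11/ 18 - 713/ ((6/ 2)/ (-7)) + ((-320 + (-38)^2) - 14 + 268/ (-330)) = 2776.17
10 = 10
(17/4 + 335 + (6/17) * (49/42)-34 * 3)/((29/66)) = 533313/986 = 540.89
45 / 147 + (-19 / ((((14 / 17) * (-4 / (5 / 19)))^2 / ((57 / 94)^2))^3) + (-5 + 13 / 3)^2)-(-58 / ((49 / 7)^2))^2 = -124564971310601503571627 / 191486337703769825869824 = -0.65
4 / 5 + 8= 44 / 5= 8.80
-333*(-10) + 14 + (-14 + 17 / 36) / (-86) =3344.16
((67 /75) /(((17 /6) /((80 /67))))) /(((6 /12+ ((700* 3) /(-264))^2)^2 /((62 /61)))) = 464763904 /4940121207465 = 0.00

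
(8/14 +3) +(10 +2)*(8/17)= 1097/119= 9.22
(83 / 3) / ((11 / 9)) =249 / 11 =22.64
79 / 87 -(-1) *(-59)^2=302926 / 87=3481.91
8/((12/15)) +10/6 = 35/3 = 11.67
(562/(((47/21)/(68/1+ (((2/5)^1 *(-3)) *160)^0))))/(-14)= -1237.60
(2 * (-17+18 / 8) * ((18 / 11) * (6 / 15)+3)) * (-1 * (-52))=-308334 / 55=-5606.07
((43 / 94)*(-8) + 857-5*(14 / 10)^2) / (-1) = -843.54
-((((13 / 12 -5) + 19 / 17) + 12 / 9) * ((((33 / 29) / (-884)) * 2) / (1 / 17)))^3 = -16194277 / 61349456384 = -0.00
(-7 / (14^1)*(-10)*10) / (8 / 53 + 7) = 2650 / 379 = 6.99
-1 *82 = -82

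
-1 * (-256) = 256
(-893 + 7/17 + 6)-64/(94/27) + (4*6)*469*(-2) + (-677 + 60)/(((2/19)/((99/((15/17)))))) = -5441807397/7990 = -681077.27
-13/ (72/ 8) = -1.44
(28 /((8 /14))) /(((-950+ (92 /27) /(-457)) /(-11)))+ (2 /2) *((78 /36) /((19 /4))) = 683866789 /668162094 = 1.02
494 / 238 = 2.08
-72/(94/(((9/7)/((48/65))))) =-1.33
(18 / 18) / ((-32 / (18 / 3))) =-3 / 16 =-0.19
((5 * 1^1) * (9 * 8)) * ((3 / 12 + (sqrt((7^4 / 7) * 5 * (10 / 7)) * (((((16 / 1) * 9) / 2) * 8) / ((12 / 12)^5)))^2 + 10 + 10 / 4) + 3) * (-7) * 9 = -18435465573210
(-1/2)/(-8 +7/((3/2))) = 3/20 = 0.15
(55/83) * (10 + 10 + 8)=18.55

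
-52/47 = -1.11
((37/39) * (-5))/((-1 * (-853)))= -185/33267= -0.01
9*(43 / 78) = 129 / 26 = 4.96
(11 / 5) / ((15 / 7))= 77 / 75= 1.03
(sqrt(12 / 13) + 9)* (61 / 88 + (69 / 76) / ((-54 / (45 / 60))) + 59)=1197431* sqrt(39) / 130416 + 3592293 / 6688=594.46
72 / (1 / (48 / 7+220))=114336 / 7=16333.71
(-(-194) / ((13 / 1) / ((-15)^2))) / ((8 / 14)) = 152775 / 26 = 5875.96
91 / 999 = 0.09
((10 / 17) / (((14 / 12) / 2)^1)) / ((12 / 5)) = 50 / 119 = 0.42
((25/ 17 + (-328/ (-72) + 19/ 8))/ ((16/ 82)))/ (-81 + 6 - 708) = -421603/ 7667136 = -0.05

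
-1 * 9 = -9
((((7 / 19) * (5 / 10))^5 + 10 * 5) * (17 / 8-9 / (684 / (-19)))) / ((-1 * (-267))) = 3961775207 / 8907700992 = 0.44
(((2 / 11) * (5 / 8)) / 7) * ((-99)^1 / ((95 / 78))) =-351 / 266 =-1.32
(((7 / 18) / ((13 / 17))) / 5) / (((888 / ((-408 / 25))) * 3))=-2023 / 3246750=-0.00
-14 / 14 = -1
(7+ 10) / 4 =17 / 4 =4.25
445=445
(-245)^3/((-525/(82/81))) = 6890870/243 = 28357.49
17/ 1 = 17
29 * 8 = 232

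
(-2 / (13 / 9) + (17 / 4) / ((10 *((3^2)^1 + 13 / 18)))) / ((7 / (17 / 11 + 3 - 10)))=183033 / 175175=1.04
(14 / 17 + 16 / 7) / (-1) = -3.11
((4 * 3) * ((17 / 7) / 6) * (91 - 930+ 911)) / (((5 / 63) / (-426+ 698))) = 5992704 / 5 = 1198540.80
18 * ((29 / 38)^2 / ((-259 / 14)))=-0.57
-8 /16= -1 /2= -0.50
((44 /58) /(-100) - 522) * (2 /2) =-756911 /1450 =-522.01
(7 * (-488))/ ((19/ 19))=-3416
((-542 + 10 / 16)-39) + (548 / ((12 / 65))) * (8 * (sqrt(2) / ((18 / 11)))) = -4643 / 8 + 391820 * sqrt(2) / 27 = 19942.48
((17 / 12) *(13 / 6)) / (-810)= -221 / 58320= -0.00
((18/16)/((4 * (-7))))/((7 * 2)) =-9/3136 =-0.00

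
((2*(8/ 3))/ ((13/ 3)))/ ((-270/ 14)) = -112/ 1755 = -0.06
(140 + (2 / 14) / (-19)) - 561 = -55994 / 133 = -421.01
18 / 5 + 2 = 5.60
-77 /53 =-1.45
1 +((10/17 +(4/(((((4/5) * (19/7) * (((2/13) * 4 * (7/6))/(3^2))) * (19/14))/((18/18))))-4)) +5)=240613/12274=19.60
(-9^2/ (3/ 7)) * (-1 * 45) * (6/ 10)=5103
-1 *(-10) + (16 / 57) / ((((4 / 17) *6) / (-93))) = -8.49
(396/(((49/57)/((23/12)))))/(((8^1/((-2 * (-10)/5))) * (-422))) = -1.05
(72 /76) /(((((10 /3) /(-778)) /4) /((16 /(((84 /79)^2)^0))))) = -1344384 /95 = -14151.41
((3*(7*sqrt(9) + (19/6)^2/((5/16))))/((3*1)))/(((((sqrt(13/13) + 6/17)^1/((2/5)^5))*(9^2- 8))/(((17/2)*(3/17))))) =649808/78703125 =0.01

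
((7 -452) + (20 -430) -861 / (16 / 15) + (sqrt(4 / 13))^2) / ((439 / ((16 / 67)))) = -345671 / 382369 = -0.90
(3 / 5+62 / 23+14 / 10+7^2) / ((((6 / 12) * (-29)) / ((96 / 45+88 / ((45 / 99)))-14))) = -46436 / 69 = -672.99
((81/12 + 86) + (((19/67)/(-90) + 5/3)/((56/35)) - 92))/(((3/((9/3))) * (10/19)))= 328073/96480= 3.40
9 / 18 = 1 / 2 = 0.50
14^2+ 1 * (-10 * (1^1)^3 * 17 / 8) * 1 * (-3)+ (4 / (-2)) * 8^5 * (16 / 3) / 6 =-2087801 / 36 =-57994.47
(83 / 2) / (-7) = -83 / 14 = -5.93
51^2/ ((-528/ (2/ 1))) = -867/ 88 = -9.85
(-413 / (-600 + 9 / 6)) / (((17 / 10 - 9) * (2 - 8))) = 590 / 37449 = 0.02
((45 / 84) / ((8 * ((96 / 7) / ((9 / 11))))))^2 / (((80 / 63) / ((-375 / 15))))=-637875 / 2030043136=-0.00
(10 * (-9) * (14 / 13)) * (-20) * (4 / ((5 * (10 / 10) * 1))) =20160 / 13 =1550.77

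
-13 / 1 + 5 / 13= -164 / 13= -12.62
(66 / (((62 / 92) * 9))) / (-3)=-1012 / 279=-3.63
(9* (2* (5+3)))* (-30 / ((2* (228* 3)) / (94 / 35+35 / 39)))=-19564 / 1729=-11.32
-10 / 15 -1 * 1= -5 / 3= -1.67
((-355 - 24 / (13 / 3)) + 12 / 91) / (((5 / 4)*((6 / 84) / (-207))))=54311832 / 65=835566.65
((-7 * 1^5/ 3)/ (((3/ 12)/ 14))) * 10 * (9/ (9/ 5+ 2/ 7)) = -411600/ 73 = -5638.36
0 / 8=0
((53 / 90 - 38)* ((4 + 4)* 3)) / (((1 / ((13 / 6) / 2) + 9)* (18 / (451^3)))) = -8030564784242 / 17415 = -461129186.58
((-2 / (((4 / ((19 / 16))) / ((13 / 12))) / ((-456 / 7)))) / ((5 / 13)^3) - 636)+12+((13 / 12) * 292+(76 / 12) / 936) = 2107152121 / 4914000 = 428.81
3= 3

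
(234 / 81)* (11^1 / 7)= 286 / 63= 4.54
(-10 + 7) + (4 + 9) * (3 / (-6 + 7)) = 36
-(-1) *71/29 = 71/29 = 2.45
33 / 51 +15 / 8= 343 / 136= 2.52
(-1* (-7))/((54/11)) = 77/54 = 1.43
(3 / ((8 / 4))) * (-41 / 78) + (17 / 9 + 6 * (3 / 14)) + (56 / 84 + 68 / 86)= 541427 / 140868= 3.84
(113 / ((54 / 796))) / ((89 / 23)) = 1034402 / 2403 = 430.46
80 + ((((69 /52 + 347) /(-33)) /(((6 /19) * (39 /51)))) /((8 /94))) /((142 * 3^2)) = 54463504627 /684230976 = 79.60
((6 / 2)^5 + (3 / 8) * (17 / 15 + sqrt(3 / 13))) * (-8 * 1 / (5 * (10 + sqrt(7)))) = -19474 / 465- 2 * sqrt(39) / 403 + sqrt(273) / 2015 + 9737 * sqrt(7) / 2325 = -30.82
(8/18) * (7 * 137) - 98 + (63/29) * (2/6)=85855/261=328.95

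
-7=-7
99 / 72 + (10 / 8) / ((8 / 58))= 10.44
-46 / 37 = -1.24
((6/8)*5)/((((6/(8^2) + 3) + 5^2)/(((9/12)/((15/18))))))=0.12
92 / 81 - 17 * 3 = -4039 / 81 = -49.86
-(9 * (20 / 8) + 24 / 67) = -3063 / 134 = -22.86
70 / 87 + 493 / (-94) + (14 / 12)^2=-151079 / 49068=-3.08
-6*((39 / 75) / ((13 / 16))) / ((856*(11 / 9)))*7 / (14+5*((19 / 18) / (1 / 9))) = -504 / 1206425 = -0.00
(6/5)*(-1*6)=-36/5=-7.20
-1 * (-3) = 3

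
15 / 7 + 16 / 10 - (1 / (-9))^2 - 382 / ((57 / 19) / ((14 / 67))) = -4345268 / 189945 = -22.88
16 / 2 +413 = 421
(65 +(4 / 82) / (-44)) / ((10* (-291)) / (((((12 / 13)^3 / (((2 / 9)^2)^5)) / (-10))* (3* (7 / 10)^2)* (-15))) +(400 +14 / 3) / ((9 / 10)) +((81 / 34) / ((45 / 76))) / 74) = 2551757088264966723645 / 17653886972154912475898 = 0.14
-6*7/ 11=-42/ 11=-3.82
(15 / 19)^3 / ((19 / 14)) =47250 / 130321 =0.36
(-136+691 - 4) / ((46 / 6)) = 1653 / 23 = 71.87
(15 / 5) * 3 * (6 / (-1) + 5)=-9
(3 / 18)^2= 1 / 36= 0.03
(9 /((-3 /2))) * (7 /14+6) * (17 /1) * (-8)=5304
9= 9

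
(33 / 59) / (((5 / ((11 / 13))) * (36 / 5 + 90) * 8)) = 121 / 994032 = 0.00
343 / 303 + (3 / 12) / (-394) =540265 / 477528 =1.13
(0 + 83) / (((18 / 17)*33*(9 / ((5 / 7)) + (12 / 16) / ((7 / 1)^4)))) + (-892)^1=-160262891798 / 179704899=-891.81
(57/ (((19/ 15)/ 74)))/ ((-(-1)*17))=3330/ 17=195.88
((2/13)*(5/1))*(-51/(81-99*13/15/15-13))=-4250/6747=-0.63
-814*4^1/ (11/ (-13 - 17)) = 8880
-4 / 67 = -0.06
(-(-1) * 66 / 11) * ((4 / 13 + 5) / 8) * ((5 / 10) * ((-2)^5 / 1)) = -828 / 13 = -63.69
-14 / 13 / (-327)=14 / 4251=0.00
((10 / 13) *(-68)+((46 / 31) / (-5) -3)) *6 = -333.63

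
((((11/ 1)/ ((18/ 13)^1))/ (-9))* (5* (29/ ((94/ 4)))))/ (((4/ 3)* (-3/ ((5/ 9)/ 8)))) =103675/ 1096416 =0.09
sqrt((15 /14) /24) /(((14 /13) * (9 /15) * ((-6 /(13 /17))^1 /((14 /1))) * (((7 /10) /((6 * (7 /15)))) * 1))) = -845 * sqrt(35) /2142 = -2.33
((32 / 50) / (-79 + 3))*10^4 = -1600 / 19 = -84.21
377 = 377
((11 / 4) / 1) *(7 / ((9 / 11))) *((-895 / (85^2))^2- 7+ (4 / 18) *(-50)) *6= -2554.52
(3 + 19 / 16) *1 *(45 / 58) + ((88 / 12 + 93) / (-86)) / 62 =278771 / 86304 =3.23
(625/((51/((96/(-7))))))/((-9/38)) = 760000/1071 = 709.62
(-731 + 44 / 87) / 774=-63553 / 67338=-0.94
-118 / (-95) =118 / 95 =1.24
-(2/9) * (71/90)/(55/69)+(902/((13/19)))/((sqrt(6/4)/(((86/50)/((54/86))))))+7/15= 2948.77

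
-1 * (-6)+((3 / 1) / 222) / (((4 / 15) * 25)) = 8883 / 1480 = 6.00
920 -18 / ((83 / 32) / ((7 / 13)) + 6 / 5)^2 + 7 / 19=793727729127 / 862868299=919.87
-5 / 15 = -1 / 3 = -0.33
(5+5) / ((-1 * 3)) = -10 / 3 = -3.33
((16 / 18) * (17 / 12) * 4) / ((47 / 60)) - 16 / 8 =1874 / 423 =4.43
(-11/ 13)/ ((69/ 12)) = -44/ 299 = -0.15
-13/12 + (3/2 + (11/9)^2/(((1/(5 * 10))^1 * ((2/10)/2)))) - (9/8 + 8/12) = 745.54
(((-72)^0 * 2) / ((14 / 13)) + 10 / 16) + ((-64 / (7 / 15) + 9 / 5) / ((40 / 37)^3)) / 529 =2701296739 / 1184960000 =2.28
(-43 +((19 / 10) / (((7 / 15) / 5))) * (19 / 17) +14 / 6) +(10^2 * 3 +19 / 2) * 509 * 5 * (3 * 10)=16872039259 / 714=23630307.09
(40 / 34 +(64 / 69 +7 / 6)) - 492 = -1146559 / 2346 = -488.73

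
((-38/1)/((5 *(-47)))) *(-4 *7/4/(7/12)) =-1.94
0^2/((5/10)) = 0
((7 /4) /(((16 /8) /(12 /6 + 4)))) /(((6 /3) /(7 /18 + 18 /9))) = 301 /48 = 6.27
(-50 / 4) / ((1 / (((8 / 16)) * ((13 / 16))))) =-325 / 64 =-5.08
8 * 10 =80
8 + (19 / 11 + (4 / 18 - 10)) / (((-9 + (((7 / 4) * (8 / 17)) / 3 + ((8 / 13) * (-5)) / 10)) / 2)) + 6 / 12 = 4064377 / 395274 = 10.28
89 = 89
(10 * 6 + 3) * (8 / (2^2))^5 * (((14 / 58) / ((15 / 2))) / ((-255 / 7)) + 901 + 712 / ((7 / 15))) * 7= 34245779.53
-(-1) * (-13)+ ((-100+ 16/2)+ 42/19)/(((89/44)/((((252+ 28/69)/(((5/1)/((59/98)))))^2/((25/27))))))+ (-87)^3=-19253318158678172/27395256875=-702797.50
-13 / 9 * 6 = -26 / 3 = -8.67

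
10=10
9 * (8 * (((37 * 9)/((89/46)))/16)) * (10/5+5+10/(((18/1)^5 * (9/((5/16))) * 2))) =1620886568219/298971648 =5421.54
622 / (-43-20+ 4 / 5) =-10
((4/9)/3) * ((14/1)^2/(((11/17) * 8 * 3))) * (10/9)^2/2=83300/72171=1.15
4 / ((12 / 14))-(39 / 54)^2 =1343 / 324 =4.15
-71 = -71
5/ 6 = 0.83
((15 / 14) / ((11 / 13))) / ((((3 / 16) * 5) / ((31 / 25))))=3224 / 1925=1.67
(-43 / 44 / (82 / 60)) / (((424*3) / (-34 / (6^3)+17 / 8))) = -91375 / 82608768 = -0.00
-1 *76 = -76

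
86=86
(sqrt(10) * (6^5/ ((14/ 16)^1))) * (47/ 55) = 2923776 * sqrt(10)/ 385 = 24015.04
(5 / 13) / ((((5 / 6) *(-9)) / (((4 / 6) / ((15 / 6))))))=-8 / 585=-0.01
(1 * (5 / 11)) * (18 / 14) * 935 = 3825 / 7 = 546.43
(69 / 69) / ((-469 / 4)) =-4 / 469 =-0.01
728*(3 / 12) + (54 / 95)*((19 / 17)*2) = 183.27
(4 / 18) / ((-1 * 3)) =-2 / 27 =-0.07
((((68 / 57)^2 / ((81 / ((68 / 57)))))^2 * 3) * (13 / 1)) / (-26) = -49433741312 / 75006330133563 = -0.00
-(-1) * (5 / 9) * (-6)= -10 / 3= -3.33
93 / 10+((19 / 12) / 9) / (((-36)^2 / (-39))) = 2168269 / 233280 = 9.29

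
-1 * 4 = -4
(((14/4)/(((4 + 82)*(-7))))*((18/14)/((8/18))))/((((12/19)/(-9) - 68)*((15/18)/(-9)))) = -124659/46715200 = -0.00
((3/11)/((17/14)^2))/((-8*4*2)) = -147/50864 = -0.00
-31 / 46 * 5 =-155 / 46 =-3.37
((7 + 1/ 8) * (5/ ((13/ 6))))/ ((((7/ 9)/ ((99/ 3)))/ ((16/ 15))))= 67716/ 91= 744.13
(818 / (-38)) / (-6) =3.59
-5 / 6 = -0.83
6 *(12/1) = 72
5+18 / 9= 7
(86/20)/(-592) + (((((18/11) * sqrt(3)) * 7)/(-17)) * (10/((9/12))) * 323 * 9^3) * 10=-232696800 * sqrt(3)/11 -43/5920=-36640243.68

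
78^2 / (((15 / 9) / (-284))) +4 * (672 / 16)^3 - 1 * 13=-3701873 / 5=-740374.60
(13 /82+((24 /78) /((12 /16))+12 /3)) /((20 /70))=102277 /6396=15.99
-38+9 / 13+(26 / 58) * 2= -36.41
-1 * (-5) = 5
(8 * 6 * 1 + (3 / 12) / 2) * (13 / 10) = 1001 / 16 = 62.56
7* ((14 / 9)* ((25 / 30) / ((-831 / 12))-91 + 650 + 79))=51956464 / 7479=6946.98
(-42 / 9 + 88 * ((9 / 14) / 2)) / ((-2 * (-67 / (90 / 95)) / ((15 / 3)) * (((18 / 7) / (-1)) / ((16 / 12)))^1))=-4960 / 11457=-0.43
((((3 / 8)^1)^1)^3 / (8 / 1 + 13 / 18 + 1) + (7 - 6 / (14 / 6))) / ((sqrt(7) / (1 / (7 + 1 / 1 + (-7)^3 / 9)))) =-6597 * sqrt(7) / 313600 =-0.06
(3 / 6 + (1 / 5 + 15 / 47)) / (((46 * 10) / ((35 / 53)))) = 3353 / 2291720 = 0.00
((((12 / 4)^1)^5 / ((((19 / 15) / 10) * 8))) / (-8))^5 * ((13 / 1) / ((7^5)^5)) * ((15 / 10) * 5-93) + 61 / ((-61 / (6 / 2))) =-35185728409048548292277601716244699 / 11728576136427931665313477697732608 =-3.00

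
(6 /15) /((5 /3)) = 0.24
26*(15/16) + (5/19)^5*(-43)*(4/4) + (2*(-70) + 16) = -1974525903/19808792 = -99.68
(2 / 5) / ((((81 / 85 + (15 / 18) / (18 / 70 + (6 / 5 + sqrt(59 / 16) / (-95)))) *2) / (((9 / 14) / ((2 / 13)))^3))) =95419371248670573 / 9971625557195456-659584273725 *sqrt(59) / 101751281195872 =9.52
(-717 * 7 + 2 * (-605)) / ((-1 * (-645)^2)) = 6229 / 416025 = 0.01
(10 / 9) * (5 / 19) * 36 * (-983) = -196600 / 19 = -10347.37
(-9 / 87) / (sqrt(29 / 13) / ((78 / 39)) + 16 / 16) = -156 / 667 + 6*sqrt(377) / 667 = -0.06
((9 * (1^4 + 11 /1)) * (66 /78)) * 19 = 1736.31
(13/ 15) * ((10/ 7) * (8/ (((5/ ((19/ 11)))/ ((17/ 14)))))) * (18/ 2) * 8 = 806208/ 2695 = 299.15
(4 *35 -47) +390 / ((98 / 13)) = 7092 / 49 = 144.73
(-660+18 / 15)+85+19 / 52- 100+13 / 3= -521899 / 780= -669.10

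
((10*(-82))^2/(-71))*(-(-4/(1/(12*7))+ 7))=-3115769.01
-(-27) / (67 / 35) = 945 / 67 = 14.10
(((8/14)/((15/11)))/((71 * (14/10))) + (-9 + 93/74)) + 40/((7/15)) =60223255/772338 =77.98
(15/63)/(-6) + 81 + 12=11713/126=92.96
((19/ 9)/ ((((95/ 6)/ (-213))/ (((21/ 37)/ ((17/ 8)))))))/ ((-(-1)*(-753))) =7952/ 789395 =0.01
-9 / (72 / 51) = -51 / 8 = -6.38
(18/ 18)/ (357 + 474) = 1/ 831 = 0.00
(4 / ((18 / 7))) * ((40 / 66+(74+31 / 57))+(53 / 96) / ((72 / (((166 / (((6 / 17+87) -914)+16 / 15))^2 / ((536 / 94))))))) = 83577049014833542063 / 714945057645988224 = 116.90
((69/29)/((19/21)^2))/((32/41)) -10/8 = 2.47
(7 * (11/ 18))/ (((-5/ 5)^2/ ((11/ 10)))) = 847/ 180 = 4.71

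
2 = 2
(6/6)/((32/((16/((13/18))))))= 9/13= 0.69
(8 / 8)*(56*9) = 504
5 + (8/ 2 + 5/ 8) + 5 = 117/ 8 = 14.62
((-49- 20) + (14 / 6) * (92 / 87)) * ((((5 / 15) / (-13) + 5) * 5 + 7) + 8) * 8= -216020600 / 10179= -21222.18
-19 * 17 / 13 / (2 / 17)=-5491 / 26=-211.19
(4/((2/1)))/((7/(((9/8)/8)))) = 9/224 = 0.04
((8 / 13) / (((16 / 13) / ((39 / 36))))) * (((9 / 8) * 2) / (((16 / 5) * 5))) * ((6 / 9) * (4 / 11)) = 13 / 704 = 0.02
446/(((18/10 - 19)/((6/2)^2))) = -10035/43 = -233.37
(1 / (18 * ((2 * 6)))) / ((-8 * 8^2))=-1 / 110592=-0.00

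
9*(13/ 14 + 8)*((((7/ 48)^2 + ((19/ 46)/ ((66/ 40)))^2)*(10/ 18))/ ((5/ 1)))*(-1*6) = -1547255125/ 344112384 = -4.50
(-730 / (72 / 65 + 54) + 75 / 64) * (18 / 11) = -125825 / 6368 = -19.76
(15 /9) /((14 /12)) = 10 /7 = 1.43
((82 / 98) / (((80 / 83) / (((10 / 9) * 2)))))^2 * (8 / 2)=11580409 / 777924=14.89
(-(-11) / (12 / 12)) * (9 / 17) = 99 / 17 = 5.82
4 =4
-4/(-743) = 4/743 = 0.01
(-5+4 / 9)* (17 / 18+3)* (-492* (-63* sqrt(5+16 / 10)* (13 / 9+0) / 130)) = -835457* sqrt(165) / 675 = -15898.73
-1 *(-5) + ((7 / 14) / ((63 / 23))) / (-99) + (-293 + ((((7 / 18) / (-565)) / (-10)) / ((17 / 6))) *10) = -34506269569 / 119812770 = -288.00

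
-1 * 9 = -9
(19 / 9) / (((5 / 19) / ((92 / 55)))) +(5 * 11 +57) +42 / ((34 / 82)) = 226.71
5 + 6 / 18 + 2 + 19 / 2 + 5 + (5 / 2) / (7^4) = 157273 / 7203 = 21.83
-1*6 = -6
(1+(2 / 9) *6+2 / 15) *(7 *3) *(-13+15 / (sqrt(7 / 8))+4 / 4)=209.05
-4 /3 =-1.33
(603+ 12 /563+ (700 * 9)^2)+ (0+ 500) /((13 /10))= 290498338513 /7319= 39690987.64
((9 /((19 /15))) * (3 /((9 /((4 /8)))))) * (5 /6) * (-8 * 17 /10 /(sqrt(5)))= -51 * sqrt(5) /19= -6.00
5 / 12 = 0.42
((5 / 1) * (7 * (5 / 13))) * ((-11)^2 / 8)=21175 / 104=203.61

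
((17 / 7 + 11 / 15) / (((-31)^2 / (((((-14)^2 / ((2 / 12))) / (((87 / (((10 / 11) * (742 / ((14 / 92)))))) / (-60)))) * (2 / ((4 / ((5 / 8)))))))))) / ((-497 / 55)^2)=-44517880000 / 983413403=-45.27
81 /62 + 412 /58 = 15121 /1798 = 8.41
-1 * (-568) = 568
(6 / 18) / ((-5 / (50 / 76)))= -5 / 114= -0.04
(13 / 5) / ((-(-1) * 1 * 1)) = 13 / 5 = 2.60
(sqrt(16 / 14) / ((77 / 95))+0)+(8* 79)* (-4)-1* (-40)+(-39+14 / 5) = -12621 / 5+190* sqrt(14) / 539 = -2522.88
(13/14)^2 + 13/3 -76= -41633/588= -70.80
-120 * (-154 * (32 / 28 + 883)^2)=101121823440 / 7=14445974777.14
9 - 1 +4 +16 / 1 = 28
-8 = -8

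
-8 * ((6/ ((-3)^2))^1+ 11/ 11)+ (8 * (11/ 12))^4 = 2878.72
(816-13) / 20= 803 / 20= 40.15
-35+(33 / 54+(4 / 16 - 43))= -77.14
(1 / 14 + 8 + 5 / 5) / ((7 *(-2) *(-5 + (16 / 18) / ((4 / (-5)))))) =1143 / 10780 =0.11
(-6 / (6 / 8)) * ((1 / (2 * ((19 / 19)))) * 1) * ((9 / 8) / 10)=-0.45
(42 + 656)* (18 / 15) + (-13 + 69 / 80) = 66037 / 80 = 825.46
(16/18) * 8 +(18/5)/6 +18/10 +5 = 653/45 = 14.51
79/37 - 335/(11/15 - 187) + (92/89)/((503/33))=18518400925/4627922926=4.00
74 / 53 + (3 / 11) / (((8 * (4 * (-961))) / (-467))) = 25106381 / 17928416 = 1.40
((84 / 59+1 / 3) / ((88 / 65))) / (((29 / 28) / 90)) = 2122575 / 18821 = 112.78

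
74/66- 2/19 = 637/627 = 1.02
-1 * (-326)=326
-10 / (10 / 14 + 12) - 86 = -7724 / 89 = -86.79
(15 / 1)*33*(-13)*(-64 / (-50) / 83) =-41184 / 415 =-99.24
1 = 1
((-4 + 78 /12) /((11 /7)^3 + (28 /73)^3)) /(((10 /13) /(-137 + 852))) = 95404474165 /161634204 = 590.25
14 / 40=7 / 20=0.35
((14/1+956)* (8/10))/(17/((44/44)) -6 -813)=-388/401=-0.97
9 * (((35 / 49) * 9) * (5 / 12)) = 675 / 28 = 24.11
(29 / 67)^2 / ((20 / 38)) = 15979 / 44890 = 0.36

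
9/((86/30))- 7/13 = 2.60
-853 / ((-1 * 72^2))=853 / 5184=0.16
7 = 7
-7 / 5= -1.40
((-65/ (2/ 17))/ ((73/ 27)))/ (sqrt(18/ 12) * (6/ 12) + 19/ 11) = -4988412/ 36865 + 722007 * sqrt(6)/ 36865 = -87.34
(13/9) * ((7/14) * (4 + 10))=10.11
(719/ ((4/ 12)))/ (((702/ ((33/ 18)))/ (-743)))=-5876387/ 1404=-4185.46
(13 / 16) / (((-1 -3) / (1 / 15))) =-13 / 960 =-0.01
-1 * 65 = -65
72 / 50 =36 / 25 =1.44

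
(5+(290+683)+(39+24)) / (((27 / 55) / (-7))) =-14843.89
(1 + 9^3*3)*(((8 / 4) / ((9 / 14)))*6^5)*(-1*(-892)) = 47215429632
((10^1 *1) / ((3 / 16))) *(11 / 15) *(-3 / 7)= -352 / 21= -16.76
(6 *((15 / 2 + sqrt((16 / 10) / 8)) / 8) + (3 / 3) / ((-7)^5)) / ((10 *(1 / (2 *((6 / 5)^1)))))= 9 *sqrt(5) / 250 + 2268921 / 1680700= 1.43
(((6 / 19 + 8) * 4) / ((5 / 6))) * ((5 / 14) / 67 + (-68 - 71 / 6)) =-141969952 / 44555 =-3186.40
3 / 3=1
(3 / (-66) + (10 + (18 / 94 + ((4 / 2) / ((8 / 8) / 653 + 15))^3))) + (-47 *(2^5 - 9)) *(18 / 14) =-586721955898011541 / 425250590628248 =-1379.71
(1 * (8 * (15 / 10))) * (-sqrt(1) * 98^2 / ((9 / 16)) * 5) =-3073280 / 3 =-1024426.67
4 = 4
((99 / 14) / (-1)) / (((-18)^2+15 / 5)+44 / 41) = -4059 / 188314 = -0.02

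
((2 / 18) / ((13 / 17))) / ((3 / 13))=17 / 27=0.63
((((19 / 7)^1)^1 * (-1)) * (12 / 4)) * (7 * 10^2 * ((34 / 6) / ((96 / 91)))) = -734825 / 24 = -30617.71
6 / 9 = 2 / 3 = 0.67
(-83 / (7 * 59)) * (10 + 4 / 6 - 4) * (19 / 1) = -31540 / 1239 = -25.46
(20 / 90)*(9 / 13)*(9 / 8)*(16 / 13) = 36 / 169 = 0.21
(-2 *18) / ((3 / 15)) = -180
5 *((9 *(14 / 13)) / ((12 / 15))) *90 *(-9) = -49067.31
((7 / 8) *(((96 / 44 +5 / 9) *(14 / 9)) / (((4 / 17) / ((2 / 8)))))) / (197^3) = 225743 / 435969749952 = 0.00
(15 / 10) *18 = 27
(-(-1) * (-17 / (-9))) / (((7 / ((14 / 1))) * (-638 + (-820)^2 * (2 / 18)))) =17 / 333329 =0.00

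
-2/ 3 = -0.67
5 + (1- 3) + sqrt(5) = sqrt(5) + 3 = 5.24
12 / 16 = 3 / 4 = 0.75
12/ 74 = 6/ 37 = 0.16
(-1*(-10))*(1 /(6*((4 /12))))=5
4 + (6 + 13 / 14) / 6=433 / 84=5.15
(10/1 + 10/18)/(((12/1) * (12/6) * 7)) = 95/1512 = 0.06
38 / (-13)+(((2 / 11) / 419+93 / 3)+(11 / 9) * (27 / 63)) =35987618 / 1258257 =28.60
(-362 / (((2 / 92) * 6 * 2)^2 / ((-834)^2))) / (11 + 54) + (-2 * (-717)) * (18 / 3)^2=-3696577298 / 65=-56870419.97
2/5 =0.40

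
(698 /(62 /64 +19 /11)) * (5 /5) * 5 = 1228480 /949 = 1294.50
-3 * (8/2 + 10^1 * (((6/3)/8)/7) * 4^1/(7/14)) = -144/7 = -20.57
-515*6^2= -18540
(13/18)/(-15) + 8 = 2147/270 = 7.95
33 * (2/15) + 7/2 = 79/10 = 7.90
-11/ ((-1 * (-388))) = -11/ 388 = -0.03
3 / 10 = 0.30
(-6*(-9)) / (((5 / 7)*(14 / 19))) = 513 / 5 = 102.60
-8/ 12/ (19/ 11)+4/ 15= -34/ 285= -0.12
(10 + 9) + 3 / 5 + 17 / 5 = 23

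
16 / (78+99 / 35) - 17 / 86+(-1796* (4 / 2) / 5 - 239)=-1164648043 / 1216470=-957.40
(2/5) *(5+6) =22/5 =4.40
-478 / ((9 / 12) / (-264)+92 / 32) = -168256 / 1011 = -166.43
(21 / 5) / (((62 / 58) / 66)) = 40194 / 155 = 259.32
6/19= 0.32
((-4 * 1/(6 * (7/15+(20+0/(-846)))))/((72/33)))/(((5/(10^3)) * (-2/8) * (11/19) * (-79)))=-19000/72759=-0.26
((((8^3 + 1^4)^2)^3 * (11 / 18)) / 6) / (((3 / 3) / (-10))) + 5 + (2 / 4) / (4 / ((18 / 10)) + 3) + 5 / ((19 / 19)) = -872511135278671123 / 47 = -18564066708056832.40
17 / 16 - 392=-390.94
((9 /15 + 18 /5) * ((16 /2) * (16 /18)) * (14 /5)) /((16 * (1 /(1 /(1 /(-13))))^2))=883.31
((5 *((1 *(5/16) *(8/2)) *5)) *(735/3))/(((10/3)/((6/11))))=55125/44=1252.84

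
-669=-669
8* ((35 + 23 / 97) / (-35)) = -27344 / 3395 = -8.05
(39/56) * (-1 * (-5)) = 195/56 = 3.48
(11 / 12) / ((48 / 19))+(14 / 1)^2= 113105 / 576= 196.36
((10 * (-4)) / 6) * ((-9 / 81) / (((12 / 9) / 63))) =35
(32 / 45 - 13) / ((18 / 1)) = -553 / 810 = -0.68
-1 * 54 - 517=-571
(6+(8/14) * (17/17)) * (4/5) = 184/35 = 5.26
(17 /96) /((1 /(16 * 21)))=119 /2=59.50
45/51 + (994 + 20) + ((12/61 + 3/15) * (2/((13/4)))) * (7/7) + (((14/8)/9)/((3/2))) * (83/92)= 1015.24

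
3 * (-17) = -51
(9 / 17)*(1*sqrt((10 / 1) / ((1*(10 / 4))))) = 18 / 17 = 1.06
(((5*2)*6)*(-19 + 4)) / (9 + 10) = -900 / 19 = -47.37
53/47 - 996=-46759/47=-994.87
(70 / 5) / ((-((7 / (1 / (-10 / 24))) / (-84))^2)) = -290304 / 25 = -11612.16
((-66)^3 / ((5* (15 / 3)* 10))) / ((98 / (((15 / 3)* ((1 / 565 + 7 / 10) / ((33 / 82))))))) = -70813314 / 692125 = -102.31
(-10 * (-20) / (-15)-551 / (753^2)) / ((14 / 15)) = -37803355 / 2646042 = -14.29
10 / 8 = 5 / 4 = 1.25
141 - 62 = 79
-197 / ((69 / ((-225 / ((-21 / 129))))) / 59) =-232820.96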